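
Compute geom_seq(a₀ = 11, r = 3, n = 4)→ [11, 33, 99, 297]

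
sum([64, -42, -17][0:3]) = slice → [64, -42, -17]
64 + (-42) + (-17)
= 5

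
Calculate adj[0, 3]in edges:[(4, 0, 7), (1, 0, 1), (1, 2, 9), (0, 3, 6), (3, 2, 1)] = 6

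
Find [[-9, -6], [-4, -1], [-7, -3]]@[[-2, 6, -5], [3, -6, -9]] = C[0][0] = (-9)*(-2) + (-6)*(3) = 0
C[0][1] = (-9)*(6) + (-6)*(-6) = -18
C[0][2] = (-9)*(-5) + (-6)*(-9) = 99
C[1][0] = (-4)*(-2) + (-1)*(3) = 5
C[1][1] = (-4)*(6) + (-1)*(-6) = -18
C[1][2] = (-4)*(-5) + (-1)*(-9) = 29
... (3 more cells)
= [[0, -18, 99], [5, -18, 29], [5, -24, 62]]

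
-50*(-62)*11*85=2898500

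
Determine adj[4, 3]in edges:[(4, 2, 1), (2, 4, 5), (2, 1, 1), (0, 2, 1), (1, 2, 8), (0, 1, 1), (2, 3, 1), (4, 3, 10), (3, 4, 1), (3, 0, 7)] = 10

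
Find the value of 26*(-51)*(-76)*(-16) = -1612416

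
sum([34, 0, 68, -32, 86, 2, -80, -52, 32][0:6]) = slice → [34, 0, 68, -32, 86, 2]
34 + 0 + 68 + (-32) + 86 + 2
= 158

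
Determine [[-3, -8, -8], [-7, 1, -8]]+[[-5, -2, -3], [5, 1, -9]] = [[-8, -10, -11], [-2, 2, -17]]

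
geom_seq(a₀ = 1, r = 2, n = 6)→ a_0 = 1*2^0 = 1
a_1 = 1*2^1 = 2
a_2 = 1*2^2 = 4
...
= [1, 2, 4, 8, 16, 32]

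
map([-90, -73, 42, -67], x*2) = -90*2=-180, -73*2=-146, 42*2=84, -67*2=-134
= [-180, -146, 84, -134]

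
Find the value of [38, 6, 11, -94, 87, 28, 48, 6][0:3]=[38, 6, 11]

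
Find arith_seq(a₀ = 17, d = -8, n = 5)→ a_0 = 17 + 0*-8 = 17
a_1 = 17 + 1*-8 = 9
a_2 = 17 + 2*-8 = 1
...
= [17, 9, 1, -7, -15]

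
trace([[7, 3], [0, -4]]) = diagonal: 7 + (-4)
= 3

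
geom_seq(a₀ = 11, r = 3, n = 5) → [11, 33, 99, 297, 891]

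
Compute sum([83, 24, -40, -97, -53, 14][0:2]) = slice → [83, 24]
83 + 24
= 107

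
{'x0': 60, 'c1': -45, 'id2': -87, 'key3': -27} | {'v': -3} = {'x0': 60, 'c1': -45, 'id2': -87, 'key3': -27, 'v': -3}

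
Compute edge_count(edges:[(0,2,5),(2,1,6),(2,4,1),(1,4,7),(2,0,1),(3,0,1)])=6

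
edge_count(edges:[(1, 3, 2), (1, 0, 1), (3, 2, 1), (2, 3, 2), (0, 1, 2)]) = 5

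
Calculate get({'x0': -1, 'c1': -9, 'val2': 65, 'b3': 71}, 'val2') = 65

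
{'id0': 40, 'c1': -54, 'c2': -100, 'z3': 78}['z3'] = 78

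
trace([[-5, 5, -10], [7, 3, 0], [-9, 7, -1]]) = diagonal: (-5) + 3 + (-1)
= -3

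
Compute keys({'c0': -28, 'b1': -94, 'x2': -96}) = ['c0', 'b1', 'x2']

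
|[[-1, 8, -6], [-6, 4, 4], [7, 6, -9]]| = (1)*(-1)*det([[4, 4], [6, -9]]) + (-1)*(8)*det([[-6, 4], [7, -9]]) + (1)*(-6)*det([[-6, 4], [7, 6]])
= 60 + -208 + 384
= 236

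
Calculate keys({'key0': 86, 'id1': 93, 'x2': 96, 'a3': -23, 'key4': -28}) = ['key0', 'id1', 'x2', 'a3', 'key4']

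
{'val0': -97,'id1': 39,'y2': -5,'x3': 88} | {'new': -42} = {'val0': -97, 'id1': 39, 'y2': -5, 'x3': 88, 'new': -42}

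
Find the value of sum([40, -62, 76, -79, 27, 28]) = 40 + (-62) + 76 + (-79) + 27 + 28
= 30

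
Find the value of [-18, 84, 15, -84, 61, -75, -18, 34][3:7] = [-84, 61, -75, -18]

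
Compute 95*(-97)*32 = -294880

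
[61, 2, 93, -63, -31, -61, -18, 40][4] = -31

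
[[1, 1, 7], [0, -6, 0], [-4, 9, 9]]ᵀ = [[1, 0, -4], [1, -6, 9], [7, 0, 9]]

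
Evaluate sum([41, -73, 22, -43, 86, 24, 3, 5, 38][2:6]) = 89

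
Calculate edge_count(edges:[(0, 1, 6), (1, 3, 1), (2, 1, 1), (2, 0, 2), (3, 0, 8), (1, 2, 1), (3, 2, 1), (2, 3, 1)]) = 8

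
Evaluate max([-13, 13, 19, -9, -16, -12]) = 19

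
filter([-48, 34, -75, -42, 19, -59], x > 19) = [34]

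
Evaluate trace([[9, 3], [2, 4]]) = diagonal: 9 + 4
= 13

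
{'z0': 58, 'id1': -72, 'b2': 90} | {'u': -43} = {'z0': 58, 'id1': -72, 'b2': 90, 'u': -43}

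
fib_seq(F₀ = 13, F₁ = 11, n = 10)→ F_2 = F_1 + F_0 = 24
F_3 = F_2 + F_1 = 35
F_4 = F_3 + F_2 = 59
...
= [13, 11, 24, 35, 59, 94, 153, 247, 400, 647]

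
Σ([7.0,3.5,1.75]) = 12.25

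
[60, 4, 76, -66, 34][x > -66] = [60, 4, 76, 34]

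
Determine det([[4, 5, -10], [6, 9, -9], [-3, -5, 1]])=-9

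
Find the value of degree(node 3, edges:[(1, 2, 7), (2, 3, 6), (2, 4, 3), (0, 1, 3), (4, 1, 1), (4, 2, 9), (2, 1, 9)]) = 1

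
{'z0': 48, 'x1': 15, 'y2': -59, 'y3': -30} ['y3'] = -30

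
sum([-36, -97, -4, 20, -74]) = -191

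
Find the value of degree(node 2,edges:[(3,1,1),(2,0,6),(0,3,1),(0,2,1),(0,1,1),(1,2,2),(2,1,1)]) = incident: (2,0), (0,2), (1,2), (2,1)
= 4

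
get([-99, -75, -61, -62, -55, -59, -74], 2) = -61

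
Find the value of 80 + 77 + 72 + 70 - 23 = 276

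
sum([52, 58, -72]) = 52 + 58 + (-72)
= 38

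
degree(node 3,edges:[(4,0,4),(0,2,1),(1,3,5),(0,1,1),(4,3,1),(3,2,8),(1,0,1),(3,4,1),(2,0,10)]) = incident: (1,3), (4,3), (3,2), (3,4)
= 4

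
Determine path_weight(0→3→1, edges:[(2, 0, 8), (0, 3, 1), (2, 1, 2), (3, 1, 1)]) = 2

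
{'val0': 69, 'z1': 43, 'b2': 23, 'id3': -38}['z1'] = 43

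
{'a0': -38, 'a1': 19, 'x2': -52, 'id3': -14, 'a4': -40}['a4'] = -40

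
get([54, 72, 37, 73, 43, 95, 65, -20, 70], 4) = 43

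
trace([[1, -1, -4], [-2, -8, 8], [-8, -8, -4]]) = diagonal: 1 + (-8) + (-4)
= -11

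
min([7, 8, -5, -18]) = -18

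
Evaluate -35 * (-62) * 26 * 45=2538900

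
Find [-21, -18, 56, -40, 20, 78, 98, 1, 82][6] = 98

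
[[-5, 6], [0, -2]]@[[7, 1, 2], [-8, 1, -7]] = [[-83, 1, -52], [16, -2, 14]]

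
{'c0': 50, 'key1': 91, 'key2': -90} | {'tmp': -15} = {'c0': 50, 'key1': 91, 'key2': -90, 'tmp': -15}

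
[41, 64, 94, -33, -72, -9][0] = 41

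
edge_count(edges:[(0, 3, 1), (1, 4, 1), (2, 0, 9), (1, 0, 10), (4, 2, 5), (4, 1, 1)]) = 6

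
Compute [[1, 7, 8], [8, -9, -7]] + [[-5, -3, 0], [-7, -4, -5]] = [[-4, 4, 8], [1, -13, -12]]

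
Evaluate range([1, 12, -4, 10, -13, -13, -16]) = 28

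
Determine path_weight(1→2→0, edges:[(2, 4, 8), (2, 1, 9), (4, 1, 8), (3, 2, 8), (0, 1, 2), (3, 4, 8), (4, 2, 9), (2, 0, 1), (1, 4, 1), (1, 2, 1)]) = w(1→2)=1 + w(2→0)=1
= 2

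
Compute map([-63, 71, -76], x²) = (-63)²=3969, (71)²=5041, (-76)²=5776
= [3969, 5041, 5776]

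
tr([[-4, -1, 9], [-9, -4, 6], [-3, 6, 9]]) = diagonal: (-4) + (-4) + 9
= 1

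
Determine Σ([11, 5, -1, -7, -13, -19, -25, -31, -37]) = 11 + 5 + (-1) + (-7) + (-13) + (-19) + (-25) + (-31) + (-37)
= -117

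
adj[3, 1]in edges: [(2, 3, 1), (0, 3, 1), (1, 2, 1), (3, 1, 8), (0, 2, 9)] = 8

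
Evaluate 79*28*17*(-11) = -413644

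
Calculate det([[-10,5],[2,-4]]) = (-10)*(-4) - (5)*(2)
= 30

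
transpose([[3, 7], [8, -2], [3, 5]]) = [[3, 8, 3], [7, -2, 5]]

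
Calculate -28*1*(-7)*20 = 3920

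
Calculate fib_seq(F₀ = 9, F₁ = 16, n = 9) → [9, 16, 25, 41, 66, 107, 173, 280, 453]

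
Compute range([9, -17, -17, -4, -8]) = 26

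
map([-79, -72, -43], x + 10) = [-69, -62, -33]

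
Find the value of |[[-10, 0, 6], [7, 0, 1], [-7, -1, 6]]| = -52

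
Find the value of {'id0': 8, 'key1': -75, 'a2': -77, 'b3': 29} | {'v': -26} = {'id0': 8, 'key1': -75, 'a2': -77, 'b3': 29, 'v': -26}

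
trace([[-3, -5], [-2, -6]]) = -9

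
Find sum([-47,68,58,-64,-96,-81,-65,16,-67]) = (-47) + 68 + 58 + (-64) + (-96) + (-81) + (-65) + 16 + (-67)
= -278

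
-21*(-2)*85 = 3570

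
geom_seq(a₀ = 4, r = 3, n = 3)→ a_0 = 4*3^0 = 4
a_1 = 4*3^1 = 12
a_2 = 4*3^2 = 36
= [4, 12, 36]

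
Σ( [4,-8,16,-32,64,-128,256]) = 172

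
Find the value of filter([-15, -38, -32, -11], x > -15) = [-11]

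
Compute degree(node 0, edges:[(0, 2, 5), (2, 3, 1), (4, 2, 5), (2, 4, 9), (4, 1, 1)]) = incident: (0,2)
= 1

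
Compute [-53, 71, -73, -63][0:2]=[-53, 71]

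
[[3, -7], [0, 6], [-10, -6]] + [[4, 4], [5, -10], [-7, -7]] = [[7, -3], [5, -4], [-17, -13]]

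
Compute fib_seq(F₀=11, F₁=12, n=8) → [11, 12, 23, 35, 58, 93, 151, 244]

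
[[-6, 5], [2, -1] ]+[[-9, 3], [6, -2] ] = [[-15, 8], [8, -3]]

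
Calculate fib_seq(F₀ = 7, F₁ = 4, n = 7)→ [7, 4, 11, 15, 26, 41, 67]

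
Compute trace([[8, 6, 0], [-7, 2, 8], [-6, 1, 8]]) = diagonal: 8 + 2 + 8
= 18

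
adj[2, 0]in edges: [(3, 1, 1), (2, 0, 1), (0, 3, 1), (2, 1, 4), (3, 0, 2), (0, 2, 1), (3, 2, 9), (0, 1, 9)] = 1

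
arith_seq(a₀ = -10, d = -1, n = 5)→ a_0 = -10 + 0*-1 = -10
a_1 = -10 + 1*-1 = -11
a_2 = -10 + 2*-1 = -12
...
= [-10, -11, -12, -13, -14]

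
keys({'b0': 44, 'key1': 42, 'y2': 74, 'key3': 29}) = ['b0', 'key1', 'y2', 'key3']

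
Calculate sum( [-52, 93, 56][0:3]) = slice → [-52, 93, 56]
(-52) + 93 + 56
= 97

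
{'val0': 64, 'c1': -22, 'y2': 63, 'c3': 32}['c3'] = 32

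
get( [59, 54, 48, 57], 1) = 54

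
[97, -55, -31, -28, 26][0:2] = [97, -55]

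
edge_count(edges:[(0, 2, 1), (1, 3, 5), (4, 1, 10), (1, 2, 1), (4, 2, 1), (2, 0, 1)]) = 6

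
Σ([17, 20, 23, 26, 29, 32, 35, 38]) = 17 + 20 + 23 + 26 + 29 + 32 + 35 + 38
= 220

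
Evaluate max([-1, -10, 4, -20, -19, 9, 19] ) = 19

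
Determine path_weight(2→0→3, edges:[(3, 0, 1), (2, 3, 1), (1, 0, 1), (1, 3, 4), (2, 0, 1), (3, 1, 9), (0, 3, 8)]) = 9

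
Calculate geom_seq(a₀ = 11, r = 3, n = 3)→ a_0 = 11*3^0 = 11
a_1 = 11*3^1 = 33
a_2 = 11*3^2 = 99
= [11, 33, 99]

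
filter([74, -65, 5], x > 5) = [74]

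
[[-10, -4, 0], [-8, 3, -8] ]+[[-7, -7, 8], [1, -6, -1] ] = [[-17, -11, 8], [-7, -3, -9]]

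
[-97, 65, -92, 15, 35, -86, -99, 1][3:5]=[15, 35]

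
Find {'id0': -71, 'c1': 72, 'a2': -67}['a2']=-67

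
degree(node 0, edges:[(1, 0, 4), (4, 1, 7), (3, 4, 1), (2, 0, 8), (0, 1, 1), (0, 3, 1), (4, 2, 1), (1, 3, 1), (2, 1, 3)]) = incident: (1,0), (2,0), (0,1), (0,3)
= 4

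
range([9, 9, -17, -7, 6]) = 26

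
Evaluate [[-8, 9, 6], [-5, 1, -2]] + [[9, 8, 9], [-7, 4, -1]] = [[1, 17, 15], [-12, 5, -3]]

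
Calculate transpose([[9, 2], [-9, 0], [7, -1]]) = [[9, -9, 7], [2, 0, -1]]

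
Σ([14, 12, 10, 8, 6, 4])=54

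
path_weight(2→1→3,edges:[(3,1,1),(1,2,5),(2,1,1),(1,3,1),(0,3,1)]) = 2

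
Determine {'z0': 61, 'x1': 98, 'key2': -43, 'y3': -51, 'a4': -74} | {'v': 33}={'z0': 61, 'x1': 98, 'key2': -43, 'y3': -51, 'a4': -74, 'v': 33}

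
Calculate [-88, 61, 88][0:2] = [-88, 61]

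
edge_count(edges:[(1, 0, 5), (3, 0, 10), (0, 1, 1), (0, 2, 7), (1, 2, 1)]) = 5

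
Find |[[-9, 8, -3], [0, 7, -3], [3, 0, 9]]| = (1)*(-9)*det([[7, -3], [0, 9]]) + (-1)*(8)*det([[0, -3], [3, 9]]) + (1)*(-3)*det([[0, 7], [3, 0]])
= -567 + -72 + 63
= -576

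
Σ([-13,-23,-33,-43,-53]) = -165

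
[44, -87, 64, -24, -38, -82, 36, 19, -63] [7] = 19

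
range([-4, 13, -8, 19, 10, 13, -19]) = 38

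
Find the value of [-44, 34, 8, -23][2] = 8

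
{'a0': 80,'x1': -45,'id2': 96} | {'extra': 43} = {'a0': 80, 'x1': -45, 'id2': 96, 'extra': 43}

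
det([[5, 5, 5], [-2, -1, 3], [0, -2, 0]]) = 50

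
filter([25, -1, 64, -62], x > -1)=[25, 64]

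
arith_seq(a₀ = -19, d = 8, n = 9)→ a_0 = -19 + 0*8 = -19
a_1 = -19 + 1*8 = -11
a_2 = -19 + 2*8 = -3
...
= [-19, -11, -3, 5, 13, 21, 29, 37, 45]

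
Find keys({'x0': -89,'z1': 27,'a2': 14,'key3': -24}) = ['x0', 'z1', 'a2', 'key3']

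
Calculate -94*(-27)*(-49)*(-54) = 6715548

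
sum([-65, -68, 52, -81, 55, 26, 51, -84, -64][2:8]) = slice → [52, -81, 55, 26, 51, -84]
52 + (-81) + 55 + 26 + 51 + (-84)
= 19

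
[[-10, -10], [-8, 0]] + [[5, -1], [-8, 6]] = [[-5, -11], [-16, 6]]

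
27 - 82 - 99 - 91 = -245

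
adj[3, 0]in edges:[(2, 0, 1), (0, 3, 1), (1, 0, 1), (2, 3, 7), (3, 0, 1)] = 1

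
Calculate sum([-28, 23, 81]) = (-28) + 23 + 81
= 76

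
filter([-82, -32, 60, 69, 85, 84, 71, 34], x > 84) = keep x where x > 84: -82✗, -32✗, 60✗, 69✗, 85✓, 84✗, 71✗, 34✗
= [85]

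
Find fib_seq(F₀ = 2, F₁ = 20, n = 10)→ [2, 20, 22, 42, 64, 106, 170, 276, 446, 722]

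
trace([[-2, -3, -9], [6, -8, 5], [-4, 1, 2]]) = diagonal: (-2) + (-8) + 2
= -8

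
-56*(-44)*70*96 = 16558080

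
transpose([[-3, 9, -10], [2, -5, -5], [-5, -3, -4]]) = [[-3, 2, -5], [9, -5, -3], [-10, -5, -4]]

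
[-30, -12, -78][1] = -12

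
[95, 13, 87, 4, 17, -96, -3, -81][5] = -96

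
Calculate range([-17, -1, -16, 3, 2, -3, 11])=28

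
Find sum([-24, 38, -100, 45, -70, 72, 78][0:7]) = slice → [-24, 38, -100, 45, -70, 72, 78]
(-24) + 38 + (-100) + 45 + (-70) + 72 + 78
= 39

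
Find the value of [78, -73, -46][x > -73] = [78, -46]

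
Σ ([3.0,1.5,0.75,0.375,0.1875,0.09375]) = 5.90625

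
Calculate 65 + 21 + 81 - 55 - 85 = 27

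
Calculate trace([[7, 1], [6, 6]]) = 13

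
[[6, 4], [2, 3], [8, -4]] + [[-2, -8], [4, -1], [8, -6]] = [[4, -4], [6, 2], [16, -10]]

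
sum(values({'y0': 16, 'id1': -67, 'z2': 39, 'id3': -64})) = 16 + (-67) + 39 + (-64)
= -76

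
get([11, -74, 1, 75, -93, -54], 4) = -93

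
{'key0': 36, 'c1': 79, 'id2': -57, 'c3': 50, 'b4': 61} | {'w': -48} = {'key0': 36, 'c1': 79, 'id2': -57, 'c3': 50, 'b4': 61, 'w': -48}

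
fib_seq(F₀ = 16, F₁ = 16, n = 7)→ F_2 = F_1 + F_0 = 32
F_3 = F_2 + F_1 = 48
F_4 = F_3 + F_2 = 80
...
= [16, 16, 32, 48, 80, 128, 208]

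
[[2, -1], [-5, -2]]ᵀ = [[2, -5], [-1, -2]]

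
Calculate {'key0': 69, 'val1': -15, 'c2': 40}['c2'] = 40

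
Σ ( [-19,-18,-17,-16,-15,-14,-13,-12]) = (-19) + (-18) + (-17) + (-16) + (-15) + (-14) + (-13) + (-12)
= -124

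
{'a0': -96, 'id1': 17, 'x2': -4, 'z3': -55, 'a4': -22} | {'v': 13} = {'a0': -96, 'id1': 17, 'x2': -4, 'z3': -55, 'a4': -22, 'v': 13}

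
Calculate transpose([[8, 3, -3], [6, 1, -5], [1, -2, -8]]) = [[8, 6, 1], [3, 1, -2], [-3, -5, -8]]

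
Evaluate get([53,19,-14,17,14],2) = -14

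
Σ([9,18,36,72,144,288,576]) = 9 + 18 + 36 + 72 + 144 + 288 + 576
= 1143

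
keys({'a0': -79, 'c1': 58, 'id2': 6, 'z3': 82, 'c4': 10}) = ['a0', 'c1', 'id2', 'z3', 'c4']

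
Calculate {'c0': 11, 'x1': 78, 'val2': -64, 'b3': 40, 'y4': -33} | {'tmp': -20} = {'c0': 11, 'x1': 78, 'val2': -64, 'b3': 40, 'y4': -33, 'tmp': -20}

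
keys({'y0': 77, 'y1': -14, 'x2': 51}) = ['y0', 'y1', 'x2']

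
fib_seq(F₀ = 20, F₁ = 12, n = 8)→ [20, 12, 32, 44, 76, 120, 196, 316]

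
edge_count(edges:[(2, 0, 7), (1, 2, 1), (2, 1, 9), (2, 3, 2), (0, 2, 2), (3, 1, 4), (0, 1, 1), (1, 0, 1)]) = 8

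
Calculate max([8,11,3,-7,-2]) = 11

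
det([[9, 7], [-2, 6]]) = 68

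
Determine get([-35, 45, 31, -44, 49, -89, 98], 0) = -35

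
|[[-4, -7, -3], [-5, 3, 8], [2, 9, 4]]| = (1)*(-4)*det([[3, 8], [9, 4]]) + (-1)*(-7)*det([[-5, 8], [2, 4]]) + (1)*(-3)*det([[-5, 3], [2, 9]])
= 240 + -252 + 153
= 141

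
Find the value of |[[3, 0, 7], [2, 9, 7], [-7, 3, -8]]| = (1)*(3)*det([[9, 7], [3, -8]]) + (-1)*(0)*det([[2, 7], [-7, -8]]) + (1)*(7)*det([[2, 9], [-7, 3]])
= -279 + 0 + 483
= 204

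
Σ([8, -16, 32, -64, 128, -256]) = 8 + -16 + 32 + -64 + 128 + -256
= -168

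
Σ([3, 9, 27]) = 3 + 9 + 27
= 39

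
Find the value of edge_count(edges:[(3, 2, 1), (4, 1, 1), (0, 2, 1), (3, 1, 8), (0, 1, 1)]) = 5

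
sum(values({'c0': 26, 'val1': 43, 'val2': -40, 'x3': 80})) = 109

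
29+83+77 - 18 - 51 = 120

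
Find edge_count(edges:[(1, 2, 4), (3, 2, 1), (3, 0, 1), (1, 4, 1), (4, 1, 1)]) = 5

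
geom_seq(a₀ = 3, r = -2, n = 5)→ [3, -6, 12, -24, 48]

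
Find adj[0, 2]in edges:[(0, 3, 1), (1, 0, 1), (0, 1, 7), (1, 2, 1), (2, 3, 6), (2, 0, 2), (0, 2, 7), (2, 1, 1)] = 7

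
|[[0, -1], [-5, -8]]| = -5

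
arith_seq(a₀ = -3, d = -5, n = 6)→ a_0 = -3 + 0*-5 = -3
a_1 = -3 + 1*-5 = -8
a_2 = -3 + 2*-5 = -13
...
= [-3, -8, -13, -18, -23, -28]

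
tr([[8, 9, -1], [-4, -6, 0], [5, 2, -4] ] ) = diagonal: 8 + (-6) + (-4)
= -2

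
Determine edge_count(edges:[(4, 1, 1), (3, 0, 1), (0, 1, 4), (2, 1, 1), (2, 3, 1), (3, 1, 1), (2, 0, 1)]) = 7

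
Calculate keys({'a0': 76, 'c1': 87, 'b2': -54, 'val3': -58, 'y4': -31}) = ['a0', 'c1', 'b2', 'val3', 'y4']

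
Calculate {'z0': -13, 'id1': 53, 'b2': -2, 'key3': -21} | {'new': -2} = {'z0': -13, 'id1': 53, 'b2': -2, 'key3': -21, 'new': -2}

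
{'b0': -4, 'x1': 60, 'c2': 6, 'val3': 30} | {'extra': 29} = {'b0': -4, 'x1': 60, 'c2': 6, 'val3': 30, 'extra': 29}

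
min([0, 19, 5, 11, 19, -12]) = -12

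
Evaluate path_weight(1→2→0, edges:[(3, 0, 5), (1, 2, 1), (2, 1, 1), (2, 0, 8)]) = 9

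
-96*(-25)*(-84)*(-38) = 7660800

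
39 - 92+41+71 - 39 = 20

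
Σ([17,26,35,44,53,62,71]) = 308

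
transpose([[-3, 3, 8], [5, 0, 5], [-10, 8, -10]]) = [[-3, 5, -10], [3, 0, 8], [8, 5, -10]]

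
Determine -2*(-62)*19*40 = 94240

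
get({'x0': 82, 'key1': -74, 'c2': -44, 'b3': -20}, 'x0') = 82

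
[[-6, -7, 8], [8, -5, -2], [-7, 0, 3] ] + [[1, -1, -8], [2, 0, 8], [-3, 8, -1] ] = [[-5, -8, 0], [10, -5, 6], [-10, 8, 2]]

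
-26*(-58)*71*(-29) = -3104972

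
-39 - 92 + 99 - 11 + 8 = -35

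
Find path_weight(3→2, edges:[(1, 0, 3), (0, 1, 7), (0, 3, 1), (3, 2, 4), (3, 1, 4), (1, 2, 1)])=4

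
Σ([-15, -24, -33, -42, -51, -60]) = -225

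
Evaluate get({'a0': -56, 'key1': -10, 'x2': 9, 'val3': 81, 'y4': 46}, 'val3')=81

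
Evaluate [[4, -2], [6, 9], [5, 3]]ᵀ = [[4, 6, 5], [-2, 9, 3]]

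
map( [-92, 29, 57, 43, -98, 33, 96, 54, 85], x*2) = -92*2=-184, 29*2=58, 57*2=114, 43*2=86, -98*2=-196, 33*2=66, 96*2=192, 54*2=108, 85*2=170
= [-184, 58, 114, 86, -196, 66, 192, 108, 170]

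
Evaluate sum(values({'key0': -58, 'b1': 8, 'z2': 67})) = (-58) + 8 + 67
= 17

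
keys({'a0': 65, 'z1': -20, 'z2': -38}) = ['a0', 'z1', 'z2']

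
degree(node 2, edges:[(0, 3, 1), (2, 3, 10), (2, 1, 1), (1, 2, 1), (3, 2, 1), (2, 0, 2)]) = 5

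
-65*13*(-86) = 72670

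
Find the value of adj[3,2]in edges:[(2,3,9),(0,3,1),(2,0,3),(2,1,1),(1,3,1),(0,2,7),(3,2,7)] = 7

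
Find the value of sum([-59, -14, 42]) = (-59) + (-14) + 42
= -31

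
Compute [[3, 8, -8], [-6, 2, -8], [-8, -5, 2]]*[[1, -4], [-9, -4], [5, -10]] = C[0][0] = (3)*(1) + (8)*(-9) + (-8)*(5) = -109
C[0][1] = (3)*(-4) + (8)*(-4) + (-8)*(-10) = 36
C[1][0] = (-6)*(1) + (2)*(-9) + (-8)*(5) = -64
C[1][1] = (-6)*(-4) + (2)*(-4) + (-8)*(-10) = 96
C[2][0] = (-8)*(1) + (-5)*(-9) + (2)*(5) = 47
C[2][1] = (-8)*(-4) + (-5)*(-4) + (2)*(-10) = 32
= [[-109, 36], [-64, 96], [47, 32]]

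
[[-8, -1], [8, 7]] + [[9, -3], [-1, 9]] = [[1, -4], [7, 16]]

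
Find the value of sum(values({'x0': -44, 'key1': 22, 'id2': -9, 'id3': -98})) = (-44) + 22 + (-9) + (-98)
= -129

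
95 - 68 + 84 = 111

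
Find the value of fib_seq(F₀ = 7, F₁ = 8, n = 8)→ F_2 = F_1 + F_0 = 15
F_3 = F_2 + F_1 = 23
F_4 = F_3 + F_2 = 38
...
= [7, 8, 15, 23, 38, 61, 99, 160]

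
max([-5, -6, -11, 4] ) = 4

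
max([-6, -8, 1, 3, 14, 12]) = 14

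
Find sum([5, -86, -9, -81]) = 5 + (-86) + (-9) + (-81)
= -171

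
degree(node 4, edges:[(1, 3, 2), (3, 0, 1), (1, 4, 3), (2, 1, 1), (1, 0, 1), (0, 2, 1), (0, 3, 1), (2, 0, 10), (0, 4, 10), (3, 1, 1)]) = 2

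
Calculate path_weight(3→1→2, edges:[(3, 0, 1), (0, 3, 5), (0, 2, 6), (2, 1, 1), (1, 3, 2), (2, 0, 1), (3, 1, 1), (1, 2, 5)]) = 6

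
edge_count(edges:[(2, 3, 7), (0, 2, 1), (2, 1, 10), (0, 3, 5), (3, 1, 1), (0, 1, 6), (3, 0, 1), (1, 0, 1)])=8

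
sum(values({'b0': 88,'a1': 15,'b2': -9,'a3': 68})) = 88 + 15 + (-9) + 68
= 162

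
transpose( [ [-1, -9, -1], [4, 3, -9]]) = [[-1, 4], [-9, 3], [-1, -9]]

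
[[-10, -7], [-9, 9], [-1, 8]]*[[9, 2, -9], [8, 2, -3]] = C[0][0] = (-10)*(9) + (-7)*(8) = -146
C[0][1] = (-10)*(2) + (-7)*(2) = -34
C[0][2] = (-10)*(-9) + (-7)*(-3) = 111
C[1][0] = (-9)*(9) + (9)*(8) = -9
C[1][1] = (-9)*(2) + (9)*(2) = 0
C[1][2] = (-9)*(-9) + (9)*(-3) = 54
... (3 more cells)
= [[-146, -34, 111], [-9, 0, 54], [55, 14, -15]]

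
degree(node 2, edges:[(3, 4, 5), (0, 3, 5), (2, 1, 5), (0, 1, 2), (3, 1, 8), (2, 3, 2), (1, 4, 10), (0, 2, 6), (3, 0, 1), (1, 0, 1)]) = 3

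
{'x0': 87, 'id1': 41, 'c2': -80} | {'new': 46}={'x0': 87, 'id1': 41, 'c2': -80, 'new': 46}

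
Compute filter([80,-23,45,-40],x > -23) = [80, 45]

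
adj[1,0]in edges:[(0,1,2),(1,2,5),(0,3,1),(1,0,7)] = 7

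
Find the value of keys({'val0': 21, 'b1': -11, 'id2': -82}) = ['val0', 'b1', 'id2']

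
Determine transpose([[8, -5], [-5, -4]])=[[8, -5], [-5, -4]]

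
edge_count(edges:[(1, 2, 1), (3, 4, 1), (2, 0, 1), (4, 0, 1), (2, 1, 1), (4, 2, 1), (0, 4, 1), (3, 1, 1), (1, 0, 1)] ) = 9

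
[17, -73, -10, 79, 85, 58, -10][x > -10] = [17, 79, 85, 58]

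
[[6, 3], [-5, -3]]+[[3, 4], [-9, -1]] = [[9, 7], [-14, -4]]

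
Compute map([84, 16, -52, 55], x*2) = [168, 32, -104, 110]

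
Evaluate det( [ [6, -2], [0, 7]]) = 42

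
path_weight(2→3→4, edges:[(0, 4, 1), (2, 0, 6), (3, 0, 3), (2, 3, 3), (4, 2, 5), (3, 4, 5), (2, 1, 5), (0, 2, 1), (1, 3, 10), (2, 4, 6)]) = 8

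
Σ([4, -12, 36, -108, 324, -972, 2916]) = 4 + -12 + 36 + -108 + 324 + -972 + 2916
= 2188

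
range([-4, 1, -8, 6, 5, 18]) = 26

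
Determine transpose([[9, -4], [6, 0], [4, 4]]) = [[9, 6, 4], [-4, 0, 4]]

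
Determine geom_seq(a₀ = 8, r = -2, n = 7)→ [8, -16, 32, -64, 128, -256, 512]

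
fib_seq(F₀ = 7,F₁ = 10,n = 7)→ F_2 = F_1 + F_0 = 17
F_3 = F_2 + F_1 = 27
F_4 = F_3 + F_2 = 44
...
= [7, 10, 17, 27, 44, 71, 115]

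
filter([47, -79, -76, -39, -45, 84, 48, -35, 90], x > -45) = keep x where x > -45: 47✓, -79✗, -76✗, -39✓, -45✗, 84✓, 48✓, -35✓, 90✓
= [47, -39, 84, 48, -35, 90]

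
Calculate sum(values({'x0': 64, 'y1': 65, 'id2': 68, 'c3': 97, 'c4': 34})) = 328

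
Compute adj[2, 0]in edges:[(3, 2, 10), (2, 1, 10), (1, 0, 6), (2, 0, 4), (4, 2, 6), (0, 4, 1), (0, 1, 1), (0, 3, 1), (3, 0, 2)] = 4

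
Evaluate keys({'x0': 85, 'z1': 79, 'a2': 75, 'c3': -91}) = ['x0', 'z1', 'a2', 'c3']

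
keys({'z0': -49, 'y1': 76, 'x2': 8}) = ['z0', 'y1', 'x2']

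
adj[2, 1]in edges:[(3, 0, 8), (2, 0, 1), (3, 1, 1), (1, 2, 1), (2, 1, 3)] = 3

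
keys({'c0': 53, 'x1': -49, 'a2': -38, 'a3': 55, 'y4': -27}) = ['c0', 'x1', 'a2', 'a3', 'y4']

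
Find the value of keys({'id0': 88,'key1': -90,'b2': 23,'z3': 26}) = ['id0', 'key1', 'b2', 'z3']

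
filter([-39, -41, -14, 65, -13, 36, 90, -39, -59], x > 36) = [65, 90]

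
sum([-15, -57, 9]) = -63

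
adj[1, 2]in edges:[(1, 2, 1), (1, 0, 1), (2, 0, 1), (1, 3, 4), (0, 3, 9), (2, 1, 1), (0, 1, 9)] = 1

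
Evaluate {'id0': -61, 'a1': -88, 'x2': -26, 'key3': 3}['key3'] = 3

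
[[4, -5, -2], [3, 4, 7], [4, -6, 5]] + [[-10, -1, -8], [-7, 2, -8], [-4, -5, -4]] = [[-6, -6, -10], [-4, 6, -1], [0, -11, 1]]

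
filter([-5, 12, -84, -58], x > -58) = [-5, 12]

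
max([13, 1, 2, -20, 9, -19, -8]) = 13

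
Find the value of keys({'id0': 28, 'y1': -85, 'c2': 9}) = ['id0', 'y1', 'c2']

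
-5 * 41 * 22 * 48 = -216480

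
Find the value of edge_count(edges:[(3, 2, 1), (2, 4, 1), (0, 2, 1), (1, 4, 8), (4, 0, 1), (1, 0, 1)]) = 6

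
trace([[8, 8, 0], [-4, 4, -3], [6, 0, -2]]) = diagonal: 8 + 4 + (-2)
= 10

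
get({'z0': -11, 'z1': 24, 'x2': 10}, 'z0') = -11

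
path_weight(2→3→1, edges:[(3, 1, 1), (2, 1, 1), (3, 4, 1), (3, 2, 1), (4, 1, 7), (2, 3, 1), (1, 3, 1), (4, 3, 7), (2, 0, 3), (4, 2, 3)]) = w(2→3)=1 + w(3→1)=1
= 2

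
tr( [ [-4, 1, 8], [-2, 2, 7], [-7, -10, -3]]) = -5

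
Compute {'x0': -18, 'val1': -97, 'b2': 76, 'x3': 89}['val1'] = -97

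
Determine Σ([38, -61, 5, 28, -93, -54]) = -137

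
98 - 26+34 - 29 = 77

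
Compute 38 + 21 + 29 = 88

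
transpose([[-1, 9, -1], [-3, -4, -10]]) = [[-1, -3], [9, -4], [-1, -10]]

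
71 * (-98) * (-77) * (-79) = -42325514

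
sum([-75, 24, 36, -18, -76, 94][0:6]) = -15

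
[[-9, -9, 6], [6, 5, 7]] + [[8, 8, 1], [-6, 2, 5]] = [[-1, -1, 7], [0, 7, 12]]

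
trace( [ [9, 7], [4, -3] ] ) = 6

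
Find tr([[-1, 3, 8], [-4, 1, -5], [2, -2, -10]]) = diagonal: (-1) + 1 + (-10)
= -10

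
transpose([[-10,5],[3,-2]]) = [[-10, 3], [5, -2]]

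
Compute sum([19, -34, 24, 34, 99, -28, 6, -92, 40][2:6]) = 129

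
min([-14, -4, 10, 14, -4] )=-14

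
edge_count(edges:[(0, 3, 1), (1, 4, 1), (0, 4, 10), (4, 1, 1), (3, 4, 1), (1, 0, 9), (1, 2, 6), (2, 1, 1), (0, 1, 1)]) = 9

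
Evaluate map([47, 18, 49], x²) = (47)²=2209, (18)²=324, (49)²=2401
= [2209, 324, 2401]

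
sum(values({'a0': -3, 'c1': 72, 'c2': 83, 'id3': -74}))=78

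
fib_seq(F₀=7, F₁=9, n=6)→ [7, 9, 16, 25, 41, 66]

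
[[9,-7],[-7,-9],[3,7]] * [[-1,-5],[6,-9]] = [[-51, 18], [-47, 116], [39, -78]]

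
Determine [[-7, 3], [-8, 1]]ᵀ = [[-7, -8], [3, 1]]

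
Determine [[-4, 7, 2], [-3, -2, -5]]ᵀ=[[-4, -3], [7, -2], [2, -5]]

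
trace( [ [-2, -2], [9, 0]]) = -2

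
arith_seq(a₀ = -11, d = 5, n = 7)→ a_0 = -11 + 0*5 = -11
a_1 = -11 + 1*5 = -6
a_2 = -11 + 2*5 = -1
...
= [-11, -6, -1, 4, 9, 14, 19]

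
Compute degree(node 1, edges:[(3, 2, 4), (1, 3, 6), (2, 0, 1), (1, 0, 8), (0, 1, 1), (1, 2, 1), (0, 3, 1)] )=incident: (1,3), (1,0), (0,1), (1,2)
= 4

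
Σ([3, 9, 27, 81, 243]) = 3 + 9 + 27 + 81 + 243
= 363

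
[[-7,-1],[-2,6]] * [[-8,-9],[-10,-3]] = [[66, 66], [-44, 0]]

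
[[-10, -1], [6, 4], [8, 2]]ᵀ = [[-10, 6, 8], [-1, 4, 2]]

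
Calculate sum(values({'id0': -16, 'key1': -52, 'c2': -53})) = -121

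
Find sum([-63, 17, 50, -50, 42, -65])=-69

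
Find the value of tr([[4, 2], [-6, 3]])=diagonal: 4 + 3
= 7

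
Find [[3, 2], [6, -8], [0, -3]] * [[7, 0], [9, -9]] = [[39, -18], [-30, 72], [-27, 27]]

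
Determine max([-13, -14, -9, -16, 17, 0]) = 17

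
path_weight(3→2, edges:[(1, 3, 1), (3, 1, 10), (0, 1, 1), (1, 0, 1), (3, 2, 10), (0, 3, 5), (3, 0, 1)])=w(3→2)=10
= 10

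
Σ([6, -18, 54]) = 6 + -18 + 54
= 42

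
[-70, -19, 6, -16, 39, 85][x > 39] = [85]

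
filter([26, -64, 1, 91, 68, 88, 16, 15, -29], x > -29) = keep x where x > -29: 26✓, -64✗, 1✓, 91✓, 68✓, 88✓, 16✓, 15✓, -29✗
= [26, 1, 91, 68, 88, 16, 15]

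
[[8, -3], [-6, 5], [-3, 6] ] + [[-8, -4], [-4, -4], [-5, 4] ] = [[0, -7], [-10, 1], [-8, 10]]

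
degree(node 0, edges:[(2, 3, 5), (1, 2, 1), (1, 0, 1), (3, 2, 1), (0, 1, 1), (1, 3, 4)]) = incident: (1,0), (0,1)
= 2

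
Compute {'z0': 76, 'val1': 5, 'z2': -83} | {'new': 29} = {'z0': 76, 'val1': 5, 'z2': -83, 'new': 29}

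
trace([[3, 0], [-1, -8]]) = diagonal: 3 + (-8)
= -5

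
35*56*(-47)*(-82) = 7553840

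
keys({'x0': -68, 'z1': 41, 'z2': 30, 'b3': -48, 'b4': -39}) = ['x0', 'z1', 'z2', 'b3', 'b4']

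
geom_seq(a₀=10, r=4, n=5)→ a_0 = 10*4^0 = 10
a_1 = 10*4^1 = 40
a_2 = 10*4^2 = 160
...
= [10, 40, 160, 640, 2560]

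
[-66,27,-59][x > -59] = keep x where x > -59: -66✗, 27✓, -59✗
= [27]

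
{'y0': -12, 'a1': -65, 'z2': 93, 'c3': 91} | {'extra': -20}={'y0': -12, 'a1': -65, 'z2': 93, 'c3': 91, 'extra': -20}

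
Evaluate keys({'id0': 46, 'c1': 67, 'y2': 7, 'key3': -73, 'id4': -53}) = ['id0', 'c1', 'y2', 'key3', 'id4']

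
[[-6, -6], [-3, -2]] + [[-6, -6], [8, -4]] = [[-12, -12], [5, -6]]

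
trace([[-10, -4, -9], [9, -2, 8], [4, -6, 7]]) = diagonal: (-10) + (-2) + 7
= -5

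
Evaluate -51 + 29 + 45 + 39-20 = 42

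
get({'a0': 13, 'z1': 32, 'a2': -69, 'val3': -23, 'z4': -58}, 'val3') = -23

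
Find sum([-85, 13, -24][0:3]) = slice → [-85, 13, -24]
(-85) + 13 + (-24)
= -96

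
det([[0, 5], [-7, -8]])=35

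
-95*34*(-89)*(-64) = -18398080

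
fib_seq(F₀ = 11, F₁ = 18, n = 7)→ [11, 18, 29, 47, 76, 123, 199]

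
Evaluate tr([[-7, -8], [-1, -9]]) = -16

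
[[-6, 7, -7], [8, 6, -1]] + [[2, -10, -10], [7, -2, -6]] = [[-4, -3, -17], [15, 4, -7]]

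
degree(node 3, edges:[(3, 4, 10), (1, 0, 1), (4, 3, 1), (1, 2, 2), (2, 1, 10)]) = 2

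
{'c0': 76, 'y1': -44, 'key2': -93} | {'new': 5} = {'c0': 76, 'y1': -44, 'key2': -93, 'new': 5}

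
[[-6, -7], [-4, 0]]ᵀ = [[-6, -4], [-7, 0]]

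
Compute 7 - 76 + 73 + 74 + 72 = 150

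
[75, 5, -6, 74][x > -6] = keep x where x > -6: 75✓, 5✓, -6✗, 74✓
= [75, 5, 74]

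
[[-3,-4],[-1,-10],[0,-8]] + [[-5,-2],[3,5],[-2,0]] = [[-8, -6], [2, -5], [-2, -8]]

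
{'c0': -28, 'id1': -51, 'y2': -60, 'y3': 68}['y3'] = 68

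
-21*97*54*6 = -659988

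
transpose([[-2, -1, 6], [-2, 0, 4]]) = [[-2, -2], [-1, 0], [6, 4]]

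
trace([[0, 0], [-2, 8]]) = diagonal: 0 + 8
= 8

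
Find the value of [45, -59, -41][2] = -41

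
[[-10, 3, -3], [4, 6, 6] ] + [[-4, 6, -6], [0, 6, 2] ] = [[-14, 9, -9], [4, 12, 8]]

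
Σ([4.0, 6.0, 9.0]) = 4.0 + 6.0 + 9.0
= 19.0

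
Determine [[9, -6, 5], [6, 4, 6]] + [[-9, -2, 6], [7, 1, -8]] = [[0, -8, 11], [13, 5, -2]]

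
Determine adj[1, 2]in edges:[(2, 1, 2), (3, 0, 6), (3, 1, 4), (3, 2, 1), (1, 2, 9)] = 9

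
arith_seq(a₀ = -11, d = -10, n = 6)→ [-11, -21, -31, -41, -51, -61]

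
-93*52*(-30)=145080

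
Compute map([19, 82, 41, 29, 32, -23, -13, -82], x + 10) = 19+10=29, 82+10=92, 41+10=51, 29+10=39, 32+10=42, -23+10=-13, -13+10=-3, -82+10=-72
= [29, 92, 51, 39, 42, -13, -3, -72]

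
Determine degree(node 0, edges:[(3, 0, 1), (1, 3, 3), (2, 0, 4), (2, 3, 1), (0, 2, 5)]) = 3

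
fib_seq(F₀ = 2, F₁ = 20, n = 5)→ [2, 20, 22, 42, 64]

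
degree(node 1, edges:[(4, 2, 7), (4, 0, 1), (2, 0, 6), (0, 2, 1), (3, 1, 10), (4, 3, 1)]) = 1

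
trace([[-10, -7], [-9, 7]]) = diagonal: (-10) + 7
= -3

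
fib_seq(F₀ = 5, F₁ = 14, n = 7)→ [5, 14, 19, 33, 52, 85, 137]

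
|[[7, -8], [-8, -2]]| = -78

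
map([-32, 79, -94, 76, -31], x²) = [1024, 6241, 8836, 5776, 961]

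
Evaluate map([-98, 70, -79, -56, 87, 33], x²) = (-98)²=9604, (70)²=4900, (-79)²=6241, (-56)²=3136, (87)²=7569, (33)²=1089
= [9604, 4900, 6241, 3136, 7569, 1089]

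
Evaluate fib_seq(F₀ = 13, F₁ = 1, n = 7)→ F_2 = F_1 + F_0 = 14
F_3 = F_2 + F_1 = 15
F_4 = F_3 + F_2 = 29
...
= [13, 1, 14, 15, 29, 44, 73]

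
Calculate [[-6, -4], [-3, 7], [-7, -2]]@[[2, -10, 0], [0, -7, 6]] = C[0][0] = (-6)*(2) + (-4)*(0) = -12
C[0][1] = (-6)*(-10) + (-4)*(-7) = 88
C[0][2] = (-6)*(0) + (-4)*(6) = -24
C[1][0] = (-3)*(2) + (7)*(0) = -6
C[1][1] = (-3)*(-10) + (7)*(-7) = -19
C[1][2] = (-3)*(0) + (7)*(6) = 42
... (3 more cells)
= [[-12, 88, -24], [-6, -19, 42], [-14, 84, -12]]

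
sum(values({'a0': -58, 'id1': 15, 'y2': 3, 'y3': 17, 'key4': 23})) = (-58) + 15 + 3 + 17 + 23
= 0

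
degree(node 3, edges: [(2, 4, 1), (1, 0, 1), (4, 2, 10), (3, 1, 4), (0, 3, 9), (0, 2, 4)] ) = incident: (3,1), (0,3)
= 2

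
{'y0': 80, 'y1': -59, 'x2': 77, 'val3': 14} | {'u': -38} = {'y0': 80, 'y1': -59, 'x2': 77, 'val3': 14, 'u': -38}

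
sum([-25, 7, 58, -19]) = 21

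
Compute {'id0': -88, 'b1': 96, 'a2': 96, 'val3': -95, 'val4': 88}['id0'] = -88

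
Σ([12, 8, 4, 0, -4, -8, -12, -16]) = -16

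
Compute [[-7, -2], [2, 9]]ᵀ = [[-7, 2], [-2, 9]]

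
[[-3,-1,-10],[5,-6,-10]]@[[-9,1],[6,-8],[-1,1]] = [[31, -5], [-71, 43]]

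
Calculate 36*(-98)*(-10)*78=2751840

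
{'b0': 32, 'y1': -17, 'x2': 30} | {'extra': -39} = {'b0': 32, 'y1': -17, 'x2': 30, 'extra': -39}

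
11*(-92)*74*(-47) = 3519736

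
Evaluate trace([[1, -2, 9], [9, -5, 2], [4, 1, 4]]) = diagonal: 1 + (-5) + 4
= 0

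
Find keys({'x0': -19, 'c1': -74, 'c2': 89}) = ['x0', 'c1', 'c2']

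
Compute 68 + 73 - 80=61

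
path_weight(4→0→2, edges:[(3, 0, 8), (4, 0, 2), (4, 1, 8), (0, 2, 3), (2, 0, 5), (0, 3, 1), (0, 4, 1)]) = 5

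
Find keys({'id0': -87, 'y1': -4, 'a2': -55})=['id0', 'y1', 'a2']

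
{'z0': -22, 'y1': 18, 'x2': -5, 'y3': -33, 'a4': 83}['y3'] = -33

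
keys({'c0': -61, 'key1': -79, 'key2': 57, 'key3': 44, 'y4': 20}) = ['c0', 'key1', 'key2', 'key3', 'y4']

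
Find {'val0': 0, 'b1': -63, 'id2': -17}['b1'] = -63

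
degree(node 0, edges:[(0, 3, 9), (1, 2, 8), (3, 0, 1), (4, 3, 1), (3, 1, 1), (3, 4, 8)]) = 2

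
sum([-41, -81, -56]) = (-41) + (-81) + (-56)
= -178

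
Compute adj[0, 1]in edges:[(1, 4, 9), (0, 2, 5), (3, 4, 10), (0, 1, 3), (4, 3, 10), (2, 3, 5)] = 3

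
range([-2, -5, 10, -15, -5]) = 25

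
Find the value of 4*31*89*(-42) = -463512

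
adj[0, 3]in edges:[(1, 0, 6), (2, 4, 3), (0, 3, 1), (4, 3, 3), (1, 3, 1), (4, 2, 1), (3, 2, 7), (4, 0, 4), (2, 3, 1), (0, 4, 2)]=1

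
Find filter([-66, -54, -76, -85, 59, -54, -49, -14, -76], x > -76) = keep x where x > -76: -66✓, -54✓, -76✗, -85✗, 59✓, -54✓, -49✓, -14✓, -76✗
= [-66, -54, 59, -54, -49, -14]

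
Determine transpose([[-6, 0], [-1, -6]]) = [[-6, -1], [0, -6]]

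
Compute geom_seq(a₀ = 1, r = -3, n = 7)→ a_0 = 1*(-3)^0 = 1
a_1 = 1*(-3)^1 = -3
a_2 = 1*(-3)^2 = 9
...
= [1, -3, 9, -27, 81, -243, 729]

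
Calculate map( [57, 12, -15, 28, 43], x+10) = 57+10=67, 12+10=22, -15+10=-5, 28+10=38, 43+10=53
= [67, 22, -5, 38, 53]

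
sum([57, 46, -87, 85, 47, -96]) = 52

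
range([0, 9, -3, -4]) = 13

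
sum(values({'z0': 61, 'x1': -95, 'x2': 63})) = 29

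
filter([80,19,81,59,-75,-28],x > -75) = keep x where x > -75: 80✓, 19✓, 81✓, 59✓, -75✗, -28✓
= [80, 19, 81, 59, -28]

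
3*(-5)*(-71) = 1065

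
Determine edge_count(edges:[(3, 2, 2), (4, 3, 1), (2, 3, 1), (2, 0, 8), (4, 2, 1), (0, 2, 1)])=6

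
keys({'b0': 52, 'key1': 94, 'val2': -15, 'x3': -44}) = ['b0', 'key1', 'val2', 'x3']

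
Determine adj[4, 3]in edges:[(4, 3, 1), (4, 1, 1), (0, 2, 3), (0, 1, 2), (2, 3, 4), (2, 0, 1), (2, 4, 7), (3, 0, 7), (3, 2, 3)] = 1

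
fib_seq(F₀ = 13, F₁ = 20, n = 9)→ [13, 20, 33, 53, 86, 139, 225, 364, 589]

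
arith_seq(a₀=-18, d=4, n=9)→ [-18, -14, -10, -6, -2, 2, 6, 10, 14]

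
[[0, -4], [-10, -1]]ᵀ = [[0, -10], [-4, -1]]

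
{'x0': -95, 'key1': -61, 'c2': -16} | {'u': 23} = {'x0': -95, 'key1': -61, 'c2': -16, 'u': 23}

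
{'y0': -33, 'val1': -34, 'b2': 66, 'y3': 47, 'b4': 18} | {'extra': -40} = {'y0': -33, 'val1': -34, 'b2': 66, 'y3': 47, 'b4': 18, 'extra': -40}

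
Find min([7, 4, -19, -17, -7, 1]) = -19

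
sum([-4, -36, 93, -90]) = -37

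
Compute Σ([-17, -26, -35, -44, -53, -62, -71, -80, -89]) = (-17) + (-26) + (-35) + (-44) + (-53) + (-62) + (-71) + (-80) + (-89)
= -477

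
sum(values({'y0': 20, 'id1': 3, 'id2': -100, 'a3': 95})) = 20 + 3 + (-100) + 95
= 18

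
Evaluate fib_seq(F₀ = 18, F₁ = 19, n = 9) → [18, 19, 37, 56, 93, 149, 242, 391, 633]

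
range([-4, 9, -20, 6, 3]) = 29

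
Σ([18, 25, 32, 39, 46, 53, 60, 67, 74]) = 18 + 25 + 32 + 39 + 46 + 53 + 60 + 67 + 74
= 414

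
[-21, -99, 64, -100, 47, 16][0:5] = [-21, -99, 64, -100, 47]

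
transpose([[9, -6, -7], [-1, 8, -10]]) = [[9, -1], [-6, 8], [-7, -10]]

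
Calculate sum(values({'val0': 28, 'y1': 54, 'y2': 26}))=28 + 54 + 26
= 108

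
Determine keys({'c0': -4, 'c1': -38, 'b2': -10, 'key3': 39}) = ['c0', 'c1', 'b2', 'key3']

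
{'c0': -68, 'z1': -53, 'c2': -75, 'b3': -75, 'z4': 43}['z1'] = -53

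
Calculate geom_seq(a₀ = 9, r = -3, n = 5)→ [9, -27, 81, -243, 729]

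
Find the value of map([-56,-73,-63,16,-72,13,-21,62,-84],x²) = (-56)²=3136, (-73)²=5329, (-63)²=3969, (16)²=256, (-72)²=5184, (13)²=169, (-21)²=441, (62)²=3844, (-84)²=7056
= [3136, 5329, 3969, 256, 5184, 169, 441, 3844, 7056]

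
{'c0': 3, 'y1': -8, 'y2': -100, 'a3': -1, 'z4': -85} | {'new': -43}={'c0': 3, 'y1': -8, 'y2': -100, 'a3': -1, 'z4': -85, 'new': -43}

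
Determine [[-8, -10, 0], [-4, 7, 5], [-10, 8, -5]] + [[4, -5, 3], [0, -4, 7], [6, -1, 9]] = [[-4, -15, 3], [-4, 3, 12], [-4, 7, 4]]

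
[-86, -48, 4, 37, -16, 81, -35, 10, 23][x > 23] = [37, 81]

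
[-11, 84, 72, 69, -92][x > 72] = [84]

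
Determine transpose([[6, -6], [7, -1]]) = [[6, 7], [-6, -1]]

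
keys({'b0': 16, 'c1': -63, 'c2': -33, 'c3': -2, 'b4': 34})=['b0', 'c1', 'c2', 'c3', 'b4']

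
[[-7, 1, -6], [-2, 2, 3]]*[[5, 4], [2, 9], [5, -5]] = [[-63, 11], [9, -5]]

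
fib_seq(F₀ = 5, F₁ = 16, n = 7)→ [5, 16, 21, 37, 58, 95, 153]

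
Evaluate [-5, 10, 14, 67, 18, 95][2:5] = [14, 67, 18]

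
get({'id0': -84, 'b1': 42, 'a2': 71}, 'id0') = -84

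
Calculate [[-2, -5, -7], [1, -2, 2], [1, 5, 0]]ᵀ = [[-2, 1, 1], [-5, -2, 5], [-7, 2, 0]]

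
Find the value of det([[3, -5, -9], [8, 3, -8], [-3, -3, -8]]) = (1)*(3)*det([[3, -8], [-3, -8]]) + (-1)*(-5)*det([[8, -8], [-3, -8]]) + (1)*(-9)*det([[8, 3], [-3, -3]])
= -144 + -440 + 135
= -449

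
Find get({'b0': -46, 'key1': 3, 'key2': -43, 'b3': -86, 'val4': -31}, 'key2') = -43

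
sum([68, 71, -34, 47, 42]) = 68 + 71 + (-34) + 47 + 42
= 194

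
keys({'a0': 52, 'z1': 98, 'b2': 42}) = ['a0', 'z1', 'b2']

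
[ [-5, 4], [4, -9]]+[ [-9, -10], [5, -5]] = [[-14, -6], [9, -14]]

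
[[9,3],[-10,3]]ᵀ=[[9, -10], [3, 3]]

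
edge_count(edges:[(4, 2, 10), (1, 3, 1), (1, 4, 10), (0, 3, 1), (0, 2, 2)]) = 5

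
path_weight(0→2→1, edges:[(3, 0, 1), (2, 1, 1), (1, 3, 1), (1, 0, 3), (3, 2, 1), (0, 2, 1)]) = 2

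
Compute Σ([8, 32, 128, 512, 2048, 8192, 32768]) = 43688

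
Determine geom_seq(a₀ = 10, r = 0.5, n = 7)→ [10.0, 5.0, 2.5, 1.25, 0.625, 0.3125, 0.15625]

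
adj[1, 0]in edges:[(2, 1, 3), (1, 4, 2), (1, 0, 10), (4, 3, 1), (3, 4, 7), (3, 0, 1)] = 10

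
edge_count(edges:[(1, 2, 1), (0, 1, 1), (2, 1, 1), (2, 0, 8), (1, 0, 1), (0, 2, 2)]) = 6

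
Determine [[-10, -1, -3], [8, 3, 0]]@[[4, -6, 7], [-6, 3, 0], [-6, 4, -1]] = [[-16, 45, -67], [14, -39, 56]]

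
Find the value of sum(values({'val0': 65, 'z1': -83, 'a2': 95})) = 65 + (-83) + 95
= 77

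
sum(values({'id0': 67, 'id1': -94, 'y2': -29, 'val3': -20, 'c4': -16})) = -92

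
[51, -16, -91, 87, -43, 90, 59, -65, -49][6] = 59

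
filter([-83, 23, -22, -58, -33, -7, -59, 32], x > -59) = keep x where x > -59: -83✗, 23✓, -22✓, -58✓, -33✓, -7✓, -59✗, 32✓
= [23, -22, -58, -33, -7, 32]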